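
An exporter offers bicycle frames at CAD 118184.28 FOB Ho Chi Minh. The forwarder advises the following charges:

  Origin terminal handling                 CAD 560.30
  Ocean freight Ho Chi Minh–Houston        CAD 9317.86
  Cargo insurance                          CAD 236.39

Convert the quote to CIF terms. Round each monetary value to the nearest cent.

Not relevant to the conversion: origin terminal — on the seller under both FOB and CIF; already in the FOB price and stays in the CIF price.
From FOB to CIF, the seller additionally bears: freight, insurance.
CIF price = 118184.28 + 9317.86 + 236.39 = 127738.53

CIF price: CAD 127738.53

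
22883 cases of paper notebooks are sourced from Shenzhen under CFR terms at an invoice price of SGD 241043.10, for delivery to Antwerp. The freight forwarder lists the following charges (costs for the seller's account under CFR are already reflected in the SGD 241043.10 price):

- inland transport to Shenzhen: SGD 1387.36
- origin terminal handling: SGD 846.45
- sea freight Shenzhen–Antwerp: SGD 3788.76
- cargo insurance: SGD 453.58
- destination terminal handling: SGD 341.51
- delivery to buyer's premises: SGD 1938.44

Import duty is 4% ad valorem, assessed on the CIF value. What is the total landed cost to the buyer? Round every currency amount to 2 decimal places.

Total landed cost: SGD 253436.50

CFR: the seller pays costs through ocean freight to the destination port, but not insurance.
Already in the invoice (seller's account under CFR): inland to port, origin terminal, freight — exclude.
CIF value = CFR price + insurance = 241043.10 + 453.58 = 241496.68
Import duty = 241496.68 × 4% = 9659.87
Buyer bears: insurance 453.58 + destination terminal 341.51 + delivery 1938.44 + duty 9659.87 = 12393.40
Landed cost = invoice 241043.10 + 12393.40 = 253436.50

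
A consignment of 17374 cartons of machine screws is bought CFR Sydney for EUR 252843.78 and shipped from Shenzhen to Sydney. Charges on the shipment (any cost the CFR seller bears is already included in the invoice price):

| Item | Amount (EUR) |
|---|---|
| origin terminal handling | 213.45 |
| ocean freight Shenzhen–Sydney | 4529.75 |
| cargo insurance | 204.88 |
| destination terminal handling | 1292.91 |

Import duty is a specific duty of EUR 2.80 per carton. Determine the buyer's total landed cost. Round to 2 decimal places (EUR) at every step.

Total landed cost: EUR 302988.77

CFR: the seller pays costs through ocean freight to the destination port, but not insurance.
Already in the invoice (seller's account under CFR): origin terminal, freight — exclude.
CIF value = CFR price + insurance = 252843.78 + 204.88 = 253048.66
Import duty = 17374 × 2.80 = 48647.20
Buyer bears: insurance 204.88 + destination terminal 1292.91 + duty 48647.20 = 50144.99
Landed cost = invoice 252843.78 + 50144.99 = 302988.77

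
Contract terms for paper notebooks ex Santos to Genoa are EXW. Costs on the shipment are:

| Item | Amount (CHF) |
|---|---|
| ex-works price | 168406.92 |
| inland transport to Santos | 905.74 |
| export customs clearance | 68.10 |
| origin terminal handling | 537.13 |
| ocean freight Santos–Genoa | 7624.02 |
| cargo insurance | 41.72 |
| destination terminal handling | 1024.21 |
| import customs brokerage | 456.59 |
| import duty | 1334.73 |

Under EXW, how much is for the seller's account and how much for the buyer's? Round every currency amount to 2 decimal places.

EXW: the seller makes goods available at their premises; the buyer bears all onward costs.
Seller's account: goods 168406.92 = 168406.92
Buyer's account: inland to port 905.74 + export clearance 68.10 + origin terminal 537.13 + freight 7624.02 + insurance 41.72 + destination terminal 1024.21 + brokerage 456.59 + duty 1334.73 = 11992.24

Seller: CHF 168406.92; buyer: CHF 11992.24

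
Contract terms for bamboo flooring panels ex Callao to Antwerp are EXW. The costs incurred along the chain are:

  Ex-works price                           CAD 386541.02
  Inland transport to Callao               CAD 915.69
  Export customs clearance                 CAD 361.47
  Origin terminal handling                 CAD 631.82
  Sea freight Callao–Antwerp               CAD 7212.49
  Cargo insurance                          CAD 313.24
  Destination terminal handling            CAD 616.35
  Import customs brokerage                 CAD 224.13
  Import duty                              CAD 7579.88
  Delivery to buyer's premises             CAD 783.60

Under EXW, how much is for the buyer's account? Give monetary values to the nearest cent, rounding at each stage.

EXW: the seller makes goods available at their premises; the buyer bears all onward costs.
Seller's account: goods 386541.02 = 386541.02
Buyer's account: inland to port 915.69 + export clearance 361.47 + origin terminal 631.82 + freight 7212.49 + insurance 313.24 + destination terminal 616.35 + brokerage 224.13 + duty 7579.88 + delivery 783.60 = 18638.67

Buyer's account: CAD 18638.67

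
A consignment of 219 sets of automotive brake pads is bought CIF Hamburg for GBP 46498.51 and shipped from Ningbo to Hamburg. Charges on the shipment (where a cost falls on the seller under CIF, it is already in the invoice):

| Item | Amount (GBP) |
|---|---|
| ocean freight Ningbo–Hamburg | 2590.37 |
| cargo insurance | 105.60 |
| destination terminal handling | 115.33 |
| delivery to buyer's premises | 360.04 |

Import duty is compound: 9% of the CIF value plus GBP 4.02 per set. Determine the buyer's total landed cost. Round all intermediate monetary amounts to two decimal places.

CIF: the seller pays costs through ocean freight and marine insurance to the destination port.
Already in the invoice (seller's account under CIF): freight, insurance — exclude.
The CIF price already equals the CIF value: 46498.51
Ad valorem component: 46498.51 × 9% = 4184.87
Specific component: 219 × 4.02 = 880.38
Import duty = 4184.87 + 880.38 = 5065.25
Buyer bears: destination terminal 115.33 + delivery 360.04 + duty 5065.25 = 5540.62
Landed cost = invoice 46498.51 + 5540.62 = 52039.13

Total landed cost: GBP 52039.13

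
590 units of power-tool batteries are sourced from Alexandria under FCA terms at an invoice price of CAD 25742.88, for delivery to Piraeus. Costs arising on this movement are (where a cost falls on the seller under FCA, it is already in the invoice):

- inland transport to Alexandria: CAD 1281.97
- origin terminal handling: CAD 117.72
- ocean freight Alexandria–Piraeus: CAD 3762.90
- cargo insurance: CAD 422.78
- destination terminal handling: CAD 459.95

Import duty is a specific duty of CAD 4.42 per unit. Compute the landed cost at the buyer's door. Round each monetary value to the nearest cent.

Total landed cost: CAD 33114.03

FCA: the seller delivers export-cleared goods to the carrier; the buyer bears costs from that point.
Already in the invoice (seller's account under FCA): inland to port — exclude.
CIF value = FCA price + origin terminal + freight + insurance = 25742.88 + 117.72 + 3762.90 + 422.78 = 30046.28
Import duty = 590 × 4.42 = 2607.80
Buyer bears: origin terminal 117.72 + freight 3762.90 + insurance 422.78 + destination terminal 459.95 + duty 2607.80 = 7371.15
Landed cost = invoice 25742.88 + 7371.15 = 33114.03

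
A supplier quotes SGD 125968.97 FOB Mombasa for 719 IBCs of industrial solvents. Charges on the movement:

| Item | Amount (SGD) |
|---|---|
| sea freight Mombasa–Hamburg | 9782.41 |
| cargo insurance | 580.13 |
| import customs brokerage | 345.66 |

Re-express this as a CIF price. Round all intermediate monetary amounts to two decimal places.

Not relevant to the conversion: brokerage — on the buyer under both terms; not part of either seller's price.
From FOB to CIF, the seller additionally bears: freight, insurance.
CIF price = 125968.97 + 9782.41 + 580.13 = 136331.51

CIF price: SGD 136331.51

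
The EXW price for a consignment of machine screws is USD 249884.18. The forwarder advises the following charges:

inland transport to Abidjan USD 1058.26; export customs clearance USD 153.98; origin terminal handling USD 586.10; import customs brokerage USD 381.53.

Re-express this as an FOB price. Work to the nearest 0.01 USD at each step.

Not relevant to the conversion: brokerage — on the buyer under both terms; not part of either seller's price.
From EXW to FOB, the seller additionally bears: inland to port, export clearance, origin terminal.
FOB price = 249884.18 + 1058.26 + 153.98 + 586.10 = 251682.52

FOB price: USD 251682.52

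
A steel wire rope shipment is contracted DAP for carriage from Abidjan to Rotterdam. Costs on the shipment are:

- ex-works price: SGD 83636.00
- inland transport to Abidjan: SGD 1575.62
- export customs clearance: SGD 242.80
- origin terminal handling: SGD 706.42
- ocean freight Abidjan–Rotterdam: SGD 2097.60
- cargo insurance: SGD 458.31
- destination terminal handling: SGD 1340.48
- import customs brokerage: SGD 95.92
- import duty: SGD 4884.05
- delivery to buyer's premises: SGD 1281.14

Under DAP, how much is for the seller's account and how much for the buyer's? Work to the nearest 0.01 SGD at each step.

Seller: SGD 91338.37; buyer: SGD 4979.97

DAP: the seller bears all costs to the named destination except import duty and clearance.
Seller's account: goods 83636.00 + inland to port 1575.62 + export clearance 242.80 + origin terminal 706.42 + freight 2097.60 + insurance 458.31 + destination terminal 1340.48 + delivery 1281.14 = 91338.37
Buyer's account: brokerage 95.92 + duty 4884.05 = 4979.97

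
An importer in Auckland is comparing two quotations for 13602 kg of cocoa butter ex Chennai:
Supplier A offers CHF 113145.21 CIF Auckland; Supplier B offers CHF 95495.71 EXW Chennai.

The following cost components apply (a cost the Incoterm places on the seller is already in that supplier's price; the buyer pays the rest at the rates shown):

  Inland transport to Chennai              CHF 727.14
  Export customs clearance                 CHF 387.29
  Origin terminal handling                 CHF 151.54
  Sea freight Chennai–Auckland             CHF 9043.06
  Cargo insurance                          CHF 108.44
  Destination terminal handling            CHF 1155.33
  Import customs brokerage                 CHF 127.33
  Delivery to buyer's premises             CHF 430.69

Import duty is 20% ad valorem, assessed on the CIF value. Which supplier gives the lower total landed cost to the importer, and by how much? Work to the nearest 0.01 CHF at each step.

Supplier B is cheaper by CHF 8678.43

Supplier A (CIF):
The CIF price already equals the CIF value: 113145.21
Import duty = 113145.21 × 20% = 22629.04
Buyer bears (A): 1155.33 + 127.33 + 430.69 = 1713.35
Landed cost (A) = invoice 113145.21 + 1713.35 + duty 22629.04 = 137487.60
Supplier B (EXW):
CIF value = EXW price + inland to port + export clearance + origin terminal + freight + insurance = 95495.71 + 727.14 + 387.29 + 151.54 + 9043.06 + 108.44 = 105913.18
Import duty = 105913.18 × 20% = 21182.64
Buyer bears (B): 727.14 + 387.29 + 151.54 + 9043.06 + 108.44 + 1155.33 + 127.33 + 430.69 = 12130.82
Landed cost (B) = invoice 95495.71 + 12130.82 + duty 21182.64 = 128809.17
Difference = |137487.60 − 128809.17| = 8678.43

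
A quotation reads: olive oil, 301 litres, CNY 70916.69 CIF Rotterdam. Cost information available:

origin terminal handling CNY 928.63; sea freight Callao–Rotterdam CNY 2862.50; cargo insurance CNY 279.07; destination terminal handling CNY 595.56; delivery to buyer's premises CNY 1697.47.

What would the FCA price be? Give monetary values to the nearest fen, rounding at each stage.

Not relevant to the conversion: delivery, destination terminal — on the buyer under both terms; not part of either seller's price.
From CIF to FCA, the seller no longer bears: origin terminal, freight, insurance.
FCA price = 70916.69 − 928.63 − 2862.50 − 279.07 = 66846.49

FCA price: CNY 66846.49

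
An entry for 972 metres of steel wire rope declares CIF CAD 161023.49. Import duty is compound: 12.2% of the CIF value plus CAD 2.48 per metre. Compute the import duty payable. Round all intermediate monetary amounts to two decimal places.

Ad valorem component: 161023.49 × 12.2% = 19644.87
Specific component: 972 × 2.48 = 2410.56
Import duty = 19644.87 + 2410.56 = 22055.43

Import duty: CAD 22055.43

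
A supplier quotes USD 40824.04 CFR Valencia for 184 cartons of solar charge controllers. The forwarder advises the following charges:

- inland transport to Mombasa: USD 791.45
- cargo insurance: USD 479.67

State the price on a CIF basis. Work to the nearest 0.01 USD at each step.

Not relevant to the conversion: inland to port — on the seller under both CFR and CIF; already in the CFR price and stays in the CIF price.
From CFR to CIF, the seller additionally bears: insurance.
CIF price = 40824.04 + 479.67 = 41303.71

CIF price: USD 41303.71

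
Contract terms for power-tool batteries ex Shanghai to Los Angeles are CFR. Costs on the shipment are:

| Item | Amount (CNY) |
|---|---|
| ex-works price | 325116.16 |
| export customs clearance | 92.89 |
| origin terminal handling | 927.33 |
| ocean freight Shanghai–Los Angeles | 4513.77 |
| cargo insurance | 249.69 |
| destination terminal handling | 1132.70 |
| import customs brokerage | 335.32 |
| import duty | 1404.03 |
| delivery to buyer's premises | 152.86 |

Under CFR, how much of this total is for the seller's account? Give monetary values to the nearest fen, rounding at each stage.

CFR: the seller pays costs through ocean freight to the destination port, but not insurance.
Seller's account: goods 325116.16 + export clearance 92.89 + origin terminal 927.33 + freight 4513.77 = 330650.15
Buyer's account: insurance 249.69 + destination terminal 1132.70 + brokerage 335.32 + duty 1404.03 + delivery 152.86 = 3274.60

Seller's account: CNY 330650.15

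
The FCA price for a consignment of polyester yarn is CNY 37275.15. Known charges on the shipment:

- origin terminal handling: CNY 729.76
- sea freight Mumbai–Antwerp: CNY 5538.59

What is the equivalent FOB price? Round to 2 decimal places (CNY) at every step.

Not relevant to the conversion: freight — on the buyer under both terms; not part of either seller's price.
From FCA to FOB, the seller additionally bears: origin terminal.
FOB price = 37275.15 + 729.76 = 38004.91

FOB price: CNY 38004.91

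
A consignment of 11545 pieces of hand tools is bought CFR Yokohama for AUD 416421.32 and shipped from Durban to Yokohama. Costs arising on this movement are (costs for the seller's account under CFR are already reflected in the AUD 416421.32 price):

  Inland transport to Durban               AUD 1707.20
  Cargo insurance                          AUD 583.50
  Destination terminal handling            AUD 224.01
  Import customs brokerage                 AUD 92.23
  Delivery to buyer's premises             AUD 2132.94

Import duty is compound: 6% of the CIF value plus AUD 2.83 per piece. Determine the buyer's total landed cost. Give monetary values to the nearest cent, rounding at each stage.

Total landed cost: AUD 477146.64

CFR: the seller pays costs through ocean freight to the destination port, but not insurance.
Already in the invoice (seller's account under CFR): inland to port — exclude.
CIF value = CFR price + insurance = 416421.32 + 583.50 = 417004.82
Ad valorem component: 417004.82 × 6% = 25020.29
Specific component: 11545 × 2.83 = 32672.35
Import duty = 25020.29 + 32672.35 = 57692.64
Buyer bears: insurance 583.50 + destination terminal 224.01 + brokerage 92.23 + delivery 2132.94 + duty 57692.64 = 60725.32
Landed cost = invoice 416421.32 + 60725.32 = 477146.64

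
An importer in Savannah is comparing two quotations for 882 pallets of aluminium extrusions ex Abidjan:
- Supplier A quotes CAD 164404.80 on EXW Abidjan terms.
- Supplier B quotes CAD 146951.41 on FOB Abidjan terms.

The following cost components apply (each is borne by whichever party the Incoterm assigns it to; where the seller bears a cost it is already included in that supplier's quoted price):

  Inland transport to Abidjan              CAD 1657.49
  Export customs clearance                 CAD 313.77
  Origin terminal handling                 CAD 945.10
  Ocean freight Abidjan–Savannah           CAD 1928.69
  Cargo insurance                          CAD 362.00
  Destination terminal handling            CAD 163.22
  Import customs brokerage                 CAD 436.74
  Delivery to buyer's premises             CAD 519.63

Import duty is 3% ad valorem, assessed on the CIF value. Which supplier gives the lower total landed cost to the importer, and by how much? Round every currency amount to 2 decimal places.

Supplier B is cheaper by CAD 20980.85

Supplier A (EXW):
CIF value = EXW price + inland to port + export clearance + origin terminal + freight + insurance = 164404.80 + 1657.49 + 313.77 + 945.10 + 1928.69 + 362.00 = 169611.85
Import duty = 169611.85 × 3% = 5088.36
Buyer bears (A): 1657.49 + 313.77 + 945.10 + 1928.69 + 362.00 + 163.22 + 436.74 + 519.63 = 6326.64
Landed cost (A) = invoice 164404.80 + 6326.64 + duty 5088.36 = 175819.80
Supplier B (FOB):
CIF value = FOB price + freight + insurance = 146951.41 + 1928.69 + 362.00 = 149242.10
Import duty = 149242.10 × 3% = 4477.26
Buyer bears (B): 1928.69 + 362.00 + 163.22 + 436.74 + 519.63 = 3410.28
Landed cost (B) = invoice 146951.41 + 3410.28 + duty 4477.26 = 154838.95
Difference = |175819.80 − 154838.95| = 20980.85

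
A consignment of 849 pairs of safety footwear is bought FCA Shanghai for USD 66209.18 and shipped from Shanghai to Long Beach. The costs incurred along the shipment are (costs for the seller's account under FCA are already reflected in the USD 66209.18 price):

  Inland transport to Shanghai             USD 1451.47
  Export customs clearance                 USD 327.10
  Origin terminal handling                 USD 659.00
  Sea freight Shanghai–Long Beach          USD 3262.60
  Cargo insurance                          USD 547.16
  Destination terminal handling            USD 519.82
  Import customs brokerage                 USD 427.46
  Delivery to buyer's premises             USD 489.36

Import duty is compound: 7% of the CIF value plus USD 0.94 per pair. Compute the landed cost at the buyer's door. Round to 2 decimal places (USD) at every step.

FCA: the seller delivers export-cleared goods to the carrier; the buyer bears costs from that point.
Already in the invoice (seller's account under FCA): inland to port, export clearance — exclude.
CIF value = FCA price + origin terminal + freight + insurance = 66209.18 + 659.00 + 3262.60 + 547.16 = 70677.94
Ad valorem component: 70677.94 × 7% = 4947.46
Specific component: 849 × 0.94 = 798.06
Import duty = 4947.46 + 798.06 = 5745.52
Buyer bears: origin terminal 659.00 + freight 3262.60 + insurance 547.16 + destination terminal 519.82 + brokerage 427.46 + delivery 489.36 + duty 5745.52 = 11650.92
Landed cost = invoice 66209.18 + 11650.92 = 77860.10

Total landed cost: USD 77860.10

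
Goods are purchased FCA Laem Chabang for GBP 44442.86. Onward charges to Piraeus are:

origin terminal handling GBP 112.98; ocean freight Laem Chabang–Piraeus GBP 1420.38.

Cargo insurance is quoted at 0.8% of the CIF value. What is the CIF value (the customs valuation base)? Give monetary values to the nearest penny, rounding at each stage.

CIF value: GBP 46347.00

Let C be the CIF value. C = FCA price + pre-shipment costs + freight + 0.8% × C
C − 0.8% × C = 44442.86 + 112.98 + 1420.38
0.992 × C = 45976.22
C = 45976.22 / 0.992 = 46347.00
Insurance premium = 0.8% × 46347.00 = 370.78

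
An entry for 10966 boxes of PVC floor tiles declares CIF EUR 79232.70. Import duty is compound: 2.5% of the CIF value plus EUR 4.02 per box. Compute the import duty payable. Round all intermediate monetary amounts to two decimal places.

Ad valorem component: 79232.70 × 2.5% = 1980.82
Specific component: 10966 × 4.02 = 44083.32
Import duty = 1980.82 + 44083.32 = 46064.14

Import duty: EUR 46064.14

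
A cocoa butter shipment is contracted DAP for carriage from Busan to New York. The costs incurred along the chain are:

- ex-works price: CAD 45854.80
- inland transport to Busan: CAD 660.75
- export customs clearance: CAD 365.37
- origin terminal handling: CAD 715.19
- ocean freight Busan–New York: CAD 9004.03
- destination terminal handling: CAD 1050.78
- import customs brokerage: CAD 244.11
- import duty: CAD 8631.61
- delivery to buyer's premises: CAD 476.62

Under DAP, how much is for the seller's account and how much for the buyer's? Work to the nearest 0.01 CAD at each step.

Seller: CAD 58127.54; buyer: CAD 8875.72

DAP: the seller bears all costs to the named destination except import duty and clearance.
Seller's account: goods 45854.80 + inland to port 660.75 + export clearance 365.37 + origin terminal 715.19 + freight 9004.03 + destination terminal 1050.78 + delivery 476.62 = 58127.54
Buyer's account: brokerage 244.11 + duty 8631.61 = 8875.72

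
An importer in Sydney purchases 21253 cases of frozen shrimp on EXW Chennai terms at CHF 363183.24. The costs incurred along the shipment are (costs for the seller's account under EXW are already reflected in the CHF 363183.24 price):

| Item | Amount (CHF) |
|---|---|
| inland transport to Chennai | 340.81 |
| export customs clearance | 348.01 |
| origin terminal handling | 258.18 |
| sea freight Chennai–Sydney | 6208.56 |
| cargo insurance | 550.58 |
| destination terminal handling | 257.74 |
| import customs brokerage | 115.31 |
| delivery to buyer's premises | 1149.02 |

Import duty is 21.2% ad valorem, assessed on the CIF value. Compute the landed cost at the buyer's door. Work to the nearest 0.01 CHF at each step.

EXW: the seller makes goods available at their premises; the buyer bears all onward costs.
CIF value = EXW price + inland to port + export clearance + origin terminal + freight + insurance = 363183.24 + 340.81 + 348.01 + 258.18 + 6208.56 + 550.58 = 370889.38
Import duty = 370889.38 × 21.2% = 78628.55
Buyer bears: inland to port 340.81 + export clearance 348.01 + origin terminal 258.18 + freight 6208.56 + insurance 550.58 + destination terminal 257.74 + brokerage 115.31 + delivery 1149.02 + duty 78628.55 = 87856.76
Landed cost = invoice 363183.24 + 87856.76 = 451040.00

Total landed cost: CHF 451040.00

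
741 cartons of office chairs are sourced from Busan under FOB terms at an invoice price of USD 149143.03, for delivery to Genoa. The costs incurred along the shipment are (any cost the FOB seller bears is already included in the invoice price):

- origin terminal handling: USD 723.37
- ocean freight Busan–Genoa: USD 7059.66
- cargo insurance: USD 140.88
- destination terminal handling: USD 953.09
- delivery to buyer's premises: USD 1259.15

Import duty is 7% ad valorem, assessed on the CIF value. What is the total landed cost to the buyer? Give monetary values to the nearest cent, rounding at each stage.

Total landed cost: USD 169499.86

FOB: the seller bears costs until goods are on board at the origin port; the buyer bears freight, insurance and all costs thereafter.
Already in the invoice (seller's account under FOB): origin terminal — exclude.
CIF value = FOB price + freight + insurance = 149143.03 + 7059.66 + 140.88 = 156343.57
Import duty = 156343.57 × 7% = 10944.05
Buyer bears: freight 7059.66 + insurance 140.88 + destination terminal 953.09 + delivery 1259.15 + duty 10944.05 = 20356.83
Landed cost = invoice 149143.03 + 20356.83 = 169499.86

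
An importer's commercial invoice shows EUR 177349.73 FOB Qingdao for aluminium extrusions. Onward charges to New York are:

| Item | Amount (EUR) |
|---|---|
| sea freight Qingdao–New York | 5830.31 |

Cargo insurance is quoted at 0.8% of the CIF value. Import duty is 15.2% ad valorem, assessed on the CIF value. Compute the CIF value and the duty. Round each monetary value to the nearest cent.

CIF value: EUR 184657.30; import duty: EUR 28067.91

Let C be the CIF value. C = FOB price + freight + 0.8% × C
C − 0.8% × C = 177349.73 + 5830.31
0.992 × C = 183180.04
C = 183180.04 / 0.992 = 184657.30
Insurance premium = 0.8% × 184657.30 = 1477.26
Import duty = 184657.30 × 15.2% = 28067.91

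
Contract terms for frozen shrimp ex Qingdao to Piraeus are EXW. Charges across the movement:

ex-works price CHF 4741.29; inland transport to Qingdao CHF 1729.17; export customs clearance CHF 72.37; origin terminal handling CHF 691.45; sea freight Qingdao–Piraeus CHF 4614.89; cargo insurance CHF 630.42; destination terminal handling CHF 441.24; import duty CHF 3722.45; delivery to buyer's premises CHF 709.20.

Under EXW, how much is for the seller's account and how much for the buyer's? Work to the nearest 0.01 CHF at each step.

EXW: the seller makes goods available at their premises; the buyer bears all onward costs.
Seller's account: goods 4741.29 = 4741.29
Buyer's account: inland to port 1729.17 + export clearance 72.37 + origin terminal 691.45 + freight 4614.89 + insurance 630.42 + destination terminal 441.24 + duty 3722.45 + delivery 709.20 = 12611.19

Seller: CHF 4741.29; buyer: CHF 12611.19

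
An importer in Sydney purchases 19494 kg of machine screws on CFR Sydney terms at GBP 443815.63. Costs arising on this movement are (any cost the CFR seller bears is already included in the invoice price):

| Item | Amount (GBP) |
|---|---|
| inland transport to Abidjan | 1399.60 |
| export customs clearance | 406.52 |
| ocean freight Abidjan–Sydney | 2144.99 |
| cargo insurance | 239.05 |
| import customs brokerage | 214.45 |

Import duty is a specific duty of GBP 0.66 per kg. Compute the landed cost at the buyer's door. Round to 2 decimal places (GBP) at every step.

CFR: the seller pays costs through ocean freight to the destination port, but not insurance.
Already in the invoice (seller's account under CFR): inland to port, export clearance, freight — exclude.
CIF value = CFR price + insurance = 443815.63 + 239.05 = 444054.68
Import duty = 19494 × 0.66 = 12866.04
Buyer bears: insurance 239.05 + brokerage 214.45 + duty 12866.04 = 13319.54
Landed cost = invoice 443815.63 + 13319.54 = 457135.17

Total landed cost: GBP 457135.17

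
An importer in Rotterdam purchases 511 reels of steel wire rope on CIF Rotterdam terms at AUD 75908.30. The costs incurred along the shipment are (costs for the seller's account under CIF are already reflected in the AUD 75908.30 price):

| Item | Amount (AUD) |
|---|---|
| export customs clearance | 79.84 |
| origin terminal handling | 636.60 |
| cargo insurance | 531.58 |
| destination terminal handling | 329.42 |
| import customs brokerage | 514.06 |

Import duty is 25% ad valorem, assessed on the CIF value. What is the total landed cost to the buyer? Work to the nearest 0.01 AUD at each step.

CIF: the seller pays costs through ocean freight and marine insurance to the destination port.
Already in the invoice (seller's account under CIF): export clearance, origin terminal, insurance — exclude.
The CIF price already equals the CIF value: 75908.30
Import duty = 75908.30 × 25% = 18977.08
Buyer bears: destination terminal 329.42 + brokerage 514.06 + duty 18977.08 = 19820.56
Landed cost = invoice 75908.30 + 19820.56 = 95728.86

Total landed cost: AUD 95728.86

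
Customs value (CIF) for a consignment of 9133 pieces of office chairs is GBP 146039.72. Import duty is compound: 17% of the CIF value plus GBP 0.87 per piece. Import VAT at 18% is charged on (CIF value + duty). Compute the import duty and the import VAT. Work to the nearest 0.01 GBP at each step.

Import duty: GBP 32772.46; import VAT: GBP 32186.19

Ad valorem component: 146039.72 × 17% = 24826.75
Specific component: 9133 × 0.87 = 7945.71
Import duty = 24826.75 + 7945.71 = 32772.46
VAT base = CIF + duty = 146039.72 + 32772.46 = 178812.18
Import VAT = 178812.18 × 18% = 32186.19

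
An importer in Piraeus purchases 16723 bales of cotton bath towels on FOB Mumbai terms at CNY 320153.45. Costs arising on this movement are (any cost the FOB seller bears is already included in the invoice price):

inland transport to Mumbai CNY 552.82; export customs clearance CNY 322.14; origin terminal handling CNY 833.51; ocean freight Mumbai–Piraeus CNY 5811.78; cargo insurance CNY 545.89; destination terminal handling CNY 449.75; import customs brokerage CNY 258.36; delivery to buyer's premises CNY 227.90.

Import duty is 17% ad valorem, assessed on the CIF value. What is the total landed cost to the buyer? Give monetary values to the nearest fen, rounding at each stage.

Total landed cost: CNY 382954.02

FOB: the seller bears costs until goods are on board at the origin port; the buyer bears freight, insurance and all costs thereafter.
Already in the invoice (seller's account under FOB): inland to port, export clearance, origin terminal — exclude.
CIF value = FOB price + freight + insurance = 320153.45 + 5811.78 + 545.89 = 326511.12
Import duty = 326511.12 × 17% = 55506.89
Buyer bears: freight 5811.78 + insurance 545.89 + destination terminal 449.75 + brokerage 258.36 + delivery 227.90 + duty 55506.89 = 62800.57
Landed cost = invoice 320153.45 + 62800.57 = 382954.02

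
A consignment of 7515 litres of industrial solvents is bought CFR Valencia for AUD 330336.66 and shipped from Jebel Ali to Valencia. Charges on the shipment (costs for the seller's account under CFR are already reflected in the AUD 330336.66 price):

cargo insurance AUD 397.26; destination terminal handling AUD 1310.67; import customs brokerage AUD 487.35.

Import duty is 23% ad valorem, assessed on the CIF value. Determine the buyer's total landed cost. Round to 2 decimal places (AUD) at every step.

Total landed cost: AUD 408600.74

CFR: the seller pays costs through ocean freight to the destination port, but not insurance.
CIF value = CFR price + insurance = 330336.66 + 397.26 = 330733.92
Import duty = 330733.92 × 23% = 76068.80
Buyer bears: insurance 397.26 + destination terminal 1310.67 + brokerage 487.35 + duty 76068.80 = 78264.08
Landed cost = invoice 330336.66 + 78264.08 = 408600.74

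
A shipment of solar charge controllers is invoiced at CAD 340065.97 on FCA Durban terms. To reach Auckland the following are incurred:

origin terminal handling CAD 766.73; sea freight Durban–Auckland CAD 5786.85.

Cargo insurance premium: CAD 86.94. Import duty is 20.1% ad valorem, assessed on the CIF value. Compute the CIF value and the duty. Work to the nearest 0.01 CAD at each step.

CIF = FCA price + pre-shipment costs + freight + insurance
CIF = 340065.97 + 766.73 + 5786.85 + 86.94 = 346706.49
Import duty = 346706.49 × 20.1% = 69688.00

CIF value: CAD 346706.49; import duty: CAD 69688.00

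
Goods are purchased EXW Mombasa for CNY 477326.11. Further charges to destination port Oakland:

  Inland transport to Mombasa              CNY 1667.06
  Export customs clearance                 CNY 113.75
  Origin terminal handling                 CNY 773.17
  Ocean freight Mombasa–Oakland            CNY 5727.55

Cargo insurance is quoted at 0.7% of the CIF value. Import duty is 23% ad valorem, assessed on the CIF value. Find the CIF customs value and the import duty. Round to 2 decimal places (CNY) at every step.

CIF value: CNY 489030.86; import duty: CNY 112477.10

Let C be the CIF value. C = EXW price + pre-shipment costs + freight + 0.7% × C
C − 0.7% × C = 477326.11 + 1667.06 + 113.75 + 773.17 + 5727.55
0.993 × C = 485607.64
C = 485607.64 / 0.993 = 489030.86
Insurance premium = 0.7% × 489030.86 = 3423.22
Import duty = 489030.86 × 23% = 112477.10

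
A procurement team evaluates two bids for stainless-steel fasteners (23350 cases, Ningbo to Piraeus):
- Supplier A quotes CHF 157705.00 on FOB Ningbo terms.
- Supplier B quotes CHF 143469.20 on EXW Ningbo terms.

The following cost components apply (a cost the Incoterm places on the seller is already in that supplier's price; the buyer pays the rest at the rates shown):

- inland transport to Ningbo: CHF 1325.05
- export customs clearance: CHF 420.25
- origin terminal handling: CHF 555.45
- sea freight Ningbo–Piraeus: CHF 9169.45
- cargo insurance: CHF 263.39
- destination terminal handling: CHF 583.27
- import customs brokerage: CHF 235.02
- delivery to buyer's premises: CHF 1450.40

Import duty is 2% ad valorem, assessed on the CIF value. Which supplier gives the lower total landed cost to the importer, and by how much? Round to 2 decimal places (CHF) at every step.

Supplier A (FOB):
CIF value = FOB price + freight + insurance = 157705.00 + 9169.45 + 263.39 = 167137.84
Import duty = 167137.84 × 2% = 3342.76
Buyer bears (A): 9169.45 + 263.39 + 583.27 + 235.02 + 1450.40 = 11701.53
Landed cost (A) = invoice 157705.00 + 11701.53 + duty 3342.76 = 172749.29
Supplier B (EXW):
CIF value = EXW price + inland to port + export clearance + origin terminal + freight + insurance = 143469.20 + 1325.05 + 420.25 + 555.45 + 9169.45 + 263.39 = 155202.79
Import duty = 155202.79 × 2% = 3104.06
Buyer bears (B): 1325.05 + 420.25 + 555.45 + 9169.45 + 263.39 + 583.27 + 235.02 + 1450.40 = 14002.28
Landed cost (B) = invoice 143469.20 + 14002.28 + duty 3104.06 = 160575.54
Difference = |172749.29 − 160575.54| = 12173.75

Supplier B is cheaper by CHF 12173.75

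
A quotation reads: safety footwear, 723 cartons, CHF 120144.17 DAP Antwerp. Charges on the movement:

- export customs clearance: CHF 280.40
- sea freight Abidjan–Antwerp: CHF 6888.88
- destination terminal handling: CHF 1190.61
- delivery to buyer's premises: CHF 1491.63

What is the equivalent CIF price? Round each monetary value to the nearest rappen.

Not relevant to the conversion: export clearance, freight — on the seller under both DAP and CIF; already in the DAP price and stays in the CIF price.
From DAP to CIF, the seller no longer bears: destination terminal, delivery.
CIF price = 120144.17 − 1190.61 − 1491.63 = 117461.93

CIF price: CHF 117461.93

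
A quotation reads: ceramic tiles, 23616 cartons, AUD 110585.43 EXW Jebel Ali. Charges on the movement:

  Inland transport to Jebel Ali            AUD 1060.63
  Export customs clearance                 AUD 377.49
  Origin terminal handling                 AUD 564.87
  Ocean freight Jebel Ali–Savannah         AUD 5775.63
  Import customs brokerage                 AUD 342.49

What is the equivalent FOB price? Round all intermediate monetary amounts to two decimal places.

FOB price: AUD 112588.42

Not relevant to the conversion: brokerage, freight — on the buyer under both terms; not part of either seller's price.
From EXW to FOB, the seller additionally bears: inland to port, export clearance, origin terminal.
FOB price = 110585.43 + 1060.63 + 377.49 + 564.87 = 112588.42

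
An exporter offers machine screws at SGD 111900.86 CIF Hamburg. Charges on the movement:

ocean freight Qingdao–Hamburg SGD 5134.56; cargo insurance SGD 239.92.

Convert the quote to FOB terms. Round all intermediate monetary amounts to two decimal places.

From CIF to FOB, the seller no longer bears: freight, insurance.
FOB price = 111900.86 − 5134.56 − 239.92 = 106526.38

FOB price: SGD 106526.38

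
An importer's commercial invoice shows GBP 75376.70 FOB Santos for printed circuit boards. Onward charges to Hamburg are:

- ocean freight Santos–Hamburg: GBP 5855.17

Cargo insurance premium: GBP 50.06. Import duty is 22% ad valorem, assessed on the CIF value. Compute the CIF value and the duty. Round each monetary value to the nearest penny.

CIF value: GBP 81281.93; import duty: GBP 17882.02

CIF = FOB price + freight + insurance
CIF = 75376.70 + 5855.17 + 50.06 = 81281.93
Import duty = 81281.93 × 22% = 17882.02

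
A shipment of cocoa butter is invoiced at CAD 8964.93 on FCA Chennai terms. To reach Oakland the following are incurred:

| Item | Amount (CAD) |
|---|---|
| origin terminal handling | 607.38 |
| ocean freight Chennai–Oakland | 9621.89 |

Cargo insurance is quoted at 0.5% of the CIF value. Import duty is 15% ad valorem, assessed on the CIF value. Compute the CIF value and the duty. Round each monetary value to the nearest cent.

CIF value: CAD 19290.65; import duty: CAD 2893.60

Let C be the CIF value. C = FCA price + pre-shipment costs + freight + 0.5% × C
C − 0.5% × C = 8964.93 + 607.38 + 9621.89
0.995 × C = 19194.20
C = 19194.20 / 0.995 = 19290.65
Insurance premium = 0.5% × 19290.65 = 96.45
Import duty = 19290.65 × 15% = 2893.60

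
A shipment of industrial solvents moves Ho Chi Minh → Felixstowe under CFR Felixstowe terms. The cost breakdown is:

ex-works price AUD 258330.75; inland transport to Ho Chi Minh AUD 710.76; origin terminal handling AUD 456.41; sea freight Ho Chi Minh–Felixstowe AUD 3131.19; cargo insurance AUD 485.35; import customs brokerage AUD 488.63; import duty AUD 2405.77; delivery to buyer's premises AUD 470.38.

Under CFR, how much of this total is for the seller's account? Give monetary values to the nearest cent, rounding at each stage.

Seller's account: AUD 262629.11

CFR: the seller pays costs through ocean freight to the destination port, but not insurance.
Seller's account: goods 258330.75 + inland to port 710.76 + origin terminal 456.41 + freight 3131.19 = 262629.11
Buyer's account: insurance 485.35 + brokerage 488.63 + duty 2405.77 + delivery 470.38 = 3850.13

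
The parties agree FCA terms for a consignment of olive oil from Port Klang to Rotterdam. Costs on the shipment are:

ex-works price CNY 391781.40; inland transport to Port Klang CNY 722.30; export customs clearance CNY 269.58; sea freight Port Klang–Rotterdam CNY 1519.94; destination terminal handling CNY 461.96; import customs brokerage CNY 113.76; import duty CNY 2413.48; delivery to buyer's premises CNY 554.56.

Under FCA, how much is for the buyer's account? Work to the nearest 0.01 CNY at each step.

Buyer's account: CNY 5063.70

FCA: the seller delivers export-cleared goods to the carrier; the buyer bears costs from that point.
Seller's account: goods 391781.40 + inland to port 722.30 + export clearance 269.58 = 392773.28
Buyer's account: freight 1519.94 + destination terminal 461.96 + brokerage 113.76 + duty 2413.48 + delivery 554.56 = 5063.70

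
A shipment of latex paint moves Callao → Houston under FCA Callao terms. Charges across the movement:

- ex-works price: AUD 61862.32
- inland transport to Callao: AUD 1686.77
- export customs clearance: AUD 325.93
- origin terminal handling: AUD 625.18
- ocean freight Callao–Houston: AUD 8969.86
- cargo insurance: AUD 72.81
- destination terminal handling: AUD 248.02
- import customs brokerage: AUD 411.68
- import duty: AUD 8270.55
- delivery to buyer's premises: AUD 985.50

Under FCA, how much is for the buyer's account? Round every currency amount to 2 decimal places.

Buyer's account: AUD 19583.60

FCA: the seller delivers export-cleared goods to the carrier; the buyer bears costs from that point.
Seller's account: goods 61862.32 + inland to port 1686.77 + export clearance 325.93 = 63875.02
Buyer's account: origin terminal 625.18 + freight 8969.86 + insurance 72.81 + destination terminal 248.02 + brokerage 411.68 + duty 8270.55 + delivery 985.50 = 19583.60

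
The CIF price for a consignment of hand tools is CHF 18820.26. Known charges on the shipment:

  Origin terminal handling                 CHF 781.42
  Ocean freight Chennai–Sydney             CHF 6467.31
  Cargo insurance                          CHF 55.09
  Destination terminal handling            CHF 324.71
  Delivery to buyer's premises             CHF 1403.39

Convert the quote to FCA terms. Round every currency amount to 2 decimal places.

FCA price: CHF 11516.44

Not relevant to the conversion: destination terminal, delivery — on the buyer under both terms; not part of either seller's price.
From CIF to FCA, the seller no longer bears: origin terminal, freight, insurance.
FCA price = 18820.26 − 781.42 − 6467.31 − 55.09 = 11516.44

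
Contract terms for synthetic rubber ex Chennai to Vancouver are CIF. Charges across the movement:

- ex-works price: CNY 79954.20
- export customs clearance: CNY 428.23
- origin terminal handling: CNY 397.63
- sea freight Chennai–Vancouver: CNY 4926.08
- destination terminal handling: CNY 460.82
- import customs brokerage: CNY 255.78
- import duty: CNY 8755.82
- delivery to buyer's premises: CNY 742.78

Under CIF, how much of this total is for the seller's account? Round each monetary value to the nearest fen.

CIF: the seller pays costs through ocean freight and marine insurance to the destination port.
Seller's account: goods 79954.20 + export clearance 428.23 + origin terminal 397.63 + freight 4926.08 = 85706.14
Buyer's account: destination terminal 460.82 + brokerage 255.78 + duty 8755.82 + delivery 742.78 = 10215.20

Seller's account: CNY 85706.14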